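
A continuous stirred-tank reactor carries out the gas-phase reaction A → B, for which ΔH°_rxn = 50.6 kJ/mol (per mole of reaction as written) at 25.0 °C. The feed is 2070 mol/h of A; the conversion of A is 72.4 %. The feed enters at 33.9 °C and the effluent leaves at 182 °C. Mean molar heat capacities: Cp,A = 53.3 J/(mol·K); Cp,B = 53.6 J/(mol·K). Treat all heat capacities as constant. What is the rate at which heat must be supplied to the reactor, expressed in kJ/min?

Extent of reaction ξ = 0.724 × 2070 = 1498.7 mol/h
Reaction term: ξ·ΔH°_rxn = 1498.7 × 50.6 = 75833 kJ/h
Sensible, feed 33.9→25 °C: -981.95 kJ/h
Outlet flows (mol/h): A 571.32, B 1498.7
Sensible, products 25→182 °C: 17393 kJ/h
Q = ΔH = 92244 kJ/h = 25.623 kW
Heat supplied = 1537.4 kJ/min

Q_in = 1540 kJ/min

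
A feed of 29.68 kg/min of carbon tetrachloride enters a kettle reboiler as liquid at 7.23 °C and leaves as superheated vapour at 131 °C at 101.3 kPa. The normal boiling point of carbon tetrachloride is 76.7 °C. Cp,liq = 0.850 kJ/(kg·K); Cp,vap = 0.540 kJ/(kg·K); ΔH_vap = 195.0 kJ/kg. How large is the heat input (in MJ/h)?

liquid 7.23→76.7 °C: 59.049 kJ/kg
vaporisation at 76.7 °C: 195 kJ/kg
vapour 76.7→131 °C: 29.322 kJ/kg
Δh = 59.049 + 195 + 29.322 = 283.37 kJ/kg
Q = ṁ·Δh = 29.68 kg/min × 283.37 kJ/kg = 8410.5 kJ/min
|Q| = 140.17 kW = 504.63 MJ/h

Q = 505 MJ/h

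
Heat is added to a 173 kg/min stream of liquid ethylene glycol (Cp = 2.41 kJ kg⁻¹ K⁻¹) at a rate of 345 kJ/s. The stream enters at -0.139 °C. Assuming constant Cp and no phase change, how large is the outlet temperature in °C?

Q = 345 kJ/s = 20700 kJ/min
ΔT = Q/(ṁ·Cp) = 20700/(173×2.41) = 49.649 K
T_out = -0.139 + 49.649 = 49.51 °C

T_out = 49.5 °C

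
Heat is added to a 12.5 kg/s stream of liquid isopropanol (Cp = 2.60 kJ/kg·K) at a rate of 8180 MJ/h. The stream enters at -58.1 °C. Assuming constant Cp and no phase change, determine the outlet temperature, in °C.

T_out = 11.8 °C

Q = 8180 MJ/h = 2272.2 kJ/s
ΔT = Q/(ṁ·Cp) = 2272.2/(12.5×2.60) = 69.915 K
T_out = -58.1 + 69.915 = 11.815 °C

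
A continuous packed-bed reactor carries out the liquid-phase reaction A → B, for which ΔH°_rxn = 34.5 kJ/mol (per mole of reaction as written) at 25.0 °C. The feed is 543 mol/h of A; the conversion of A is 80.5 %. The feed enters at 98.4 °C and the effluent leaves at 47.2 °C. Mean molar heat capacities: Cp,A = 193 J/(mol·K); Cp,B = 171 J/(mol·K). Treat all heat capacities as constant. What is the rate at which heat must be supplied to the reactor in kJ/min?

Q_in = 158 kJ/min

Extent of reaction ξ = 0.805 × 543 = 437.12 mol/h
Reaction term: ξ·ΔH°_rxn = 437.12 × 34.5 = 15080 kJ/h
Sensible, feed 98.4→25 °C: -7692.2 kJ/h
Outlet flows (mol/h): A 105.88, B 437.12
Sensible, products 25→47.2 °C: 2113.1 kJ/h
Q = ΔH = 9501.3 kJ/h = 2.6392 kW
Heat supplied = 158.35 kJ/min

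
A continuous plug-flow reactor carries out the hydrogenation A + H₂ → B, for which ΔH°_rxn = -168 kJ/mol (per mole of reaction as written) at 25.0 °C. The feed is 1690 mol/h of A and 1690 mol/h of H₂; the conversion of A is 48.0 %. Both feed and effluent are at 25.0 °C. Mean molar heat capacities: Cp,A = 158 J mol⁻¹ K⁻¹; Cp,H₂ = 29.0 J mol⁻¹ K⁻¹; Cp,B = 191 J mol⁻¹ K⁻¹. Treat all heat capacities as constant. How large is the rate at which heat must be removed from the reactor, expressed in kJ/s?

Q_out = 37.9 kJ/s

Extent of reaction ξ = 0.480 × 1690 = 811.2 mol/h
Reaction term: ξ·ΔH°_rxn = 811.2 × -168 = -136280 kJ/h
Q = ΔH = -136280 kJ/h = -37.856 kW
Heat removed = 37.856 kJ/s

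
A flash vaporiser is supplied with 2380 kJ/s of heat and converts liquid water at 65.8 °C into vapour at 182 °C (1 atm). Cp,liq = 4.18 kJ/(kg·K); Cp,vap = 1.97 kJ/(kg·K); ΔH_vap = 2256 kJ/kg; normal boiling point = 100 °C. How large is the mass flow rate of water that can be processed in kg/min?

Δh = 4.18×(100−65.8) + 2256 + 1.97×(182−100) = 2560.5 kJ/kg
Q = 2380 kJ/s = 2380 kJ/s = 142800 kJ/min
ṁ = Q/Δh = 142800 / 2560.5 = 55.77 kg/min

ṁ = 55.8 kg/min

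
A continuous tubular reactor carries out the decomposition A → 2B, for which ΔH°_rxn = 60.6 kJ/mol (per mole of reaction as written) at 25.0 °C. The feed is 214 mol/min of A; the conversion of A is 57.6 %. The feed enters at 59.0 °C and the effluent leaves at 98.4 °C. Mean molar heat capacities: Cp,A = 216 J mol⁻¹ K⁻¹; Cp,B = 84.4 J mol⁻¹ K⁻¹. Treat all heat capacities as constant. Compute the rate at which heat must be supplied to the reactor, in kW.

Q_in = 148 kW

Extent of reaction ξ = 0.576 × 214 = 123.26 mol/min
Reaction term: ξ·ΔH°_rxn = 123.26 × 60.6 = 7469.8 kJ/min
Sensible, feed 59.0→25 °C: -1571.6 kJ/min
Outlet flows (mol/min): A 90.736, B 246.53
Sensible, products 25→98.4 °C: 2965.8 kJ/min
Q = ΔH = 8864 kJ/min = 147.73 kW
Heat supplied = 147.73 kW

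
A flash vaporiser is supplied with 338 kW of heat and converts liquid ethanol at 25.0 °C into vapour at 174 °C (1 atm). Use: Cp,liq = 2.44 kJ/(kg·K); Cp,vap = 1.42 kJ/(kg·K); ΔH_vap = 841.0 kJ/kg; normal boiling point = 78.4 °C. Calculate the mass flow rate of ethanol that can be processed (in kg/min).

Δh = 2.44×(78.4−25.0) + 841.0 + 1.42×(174−78.4) = 1107 kJ/kg
Q = 338 kW = 338 kJ/s = 20280 kJ/min
ṁ = Q/Δh = 20280 / 1107 = 18.319 kg/min

ṁ = 18.3 kg/min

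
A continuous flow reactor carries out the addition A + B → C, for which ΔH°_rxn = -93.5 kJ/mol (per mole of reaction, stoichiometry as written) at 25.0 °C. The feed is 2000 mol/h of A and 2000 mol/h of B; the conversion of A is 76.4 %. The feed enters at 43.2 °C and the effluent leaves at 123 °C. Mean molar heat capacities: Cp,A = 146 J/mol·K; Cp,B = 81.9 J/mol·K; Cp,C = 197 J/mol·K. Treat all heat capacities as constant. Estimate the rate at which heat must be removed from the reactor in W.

Extent of reaction ξ = 0.764 × 2000 = 1528 mol/h
Reaction term: ξ·ΔH°_rxn = 1528 × -93.5 = -142870 kJ/h
Sensible, feed 43.2→25 °C: -8295.6 kJ/h
Outlet flows (mol/h): A 472, B 472, C 1528
Sensible, products 25→123 °C: 40041 kJ/h
Q = ΔH = -111120 kJ/h = -30.867 kW
Heat removed = 30867 W

Q_out = 30900 W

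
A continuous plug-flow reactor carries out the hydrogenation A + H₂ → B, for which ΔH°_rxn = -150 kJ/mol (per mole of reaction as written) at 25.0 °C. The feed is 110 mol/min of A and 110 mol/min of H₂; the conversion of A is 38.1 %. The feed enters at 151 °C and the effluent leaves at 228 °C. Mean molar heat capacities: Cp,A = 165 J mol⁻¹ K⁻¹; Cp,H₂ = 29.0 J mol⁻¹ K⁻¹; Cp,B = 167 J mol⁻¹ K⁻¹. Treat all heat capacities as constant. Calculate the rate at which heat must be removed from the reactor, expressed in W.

Extent of reaction ξ = 0.381 × 110 = 41.91 mol/min
Reaction term: ξ·ΔH°_rxn = 41.91 × -150 = -6286.5 kJ/min
Sensible, feed 151→25 °C: -2688.8 kJ/min
Outlet flows (mol/min): A 68.09, H₂ 68.09, B 41.91
Sensible, products 25→228 °C: 4102.3 kJ/min
Q = ΔH = -4873 kJ/min = -81.217 kW
Heat removed = 81217 W

Q_out = 81200 W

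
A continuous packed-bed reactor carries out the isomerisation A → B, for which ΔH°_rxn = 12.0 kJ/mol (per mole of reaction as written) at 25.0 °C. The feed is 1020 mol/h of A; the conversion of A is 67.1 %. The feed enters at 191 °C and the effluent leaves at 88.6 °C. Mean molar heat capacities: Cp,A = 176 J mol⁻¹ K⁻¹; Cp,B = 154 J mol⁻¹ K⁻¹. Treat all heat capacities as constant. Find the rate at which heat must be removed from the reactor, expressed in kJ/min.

Extent of reaction ξ = 0.671 × 1020 = 684.42 mol/h
Reaction term: ξ·ΔH°_rxn = 684.42 × 12.0 = 8213 kJ/h
Sensible, feed 191→25 °C: -29800 kJ/h
Outlet flows (mol/h): A 335.58, B 684.42
Sensible, products 25→88.6 °C: 10460 kJ/h
Q = ΔH = -11127 kJ/h = -3.091 kW
Heat removed = 185.46 kJ/min

Q_out = 185 kJ/min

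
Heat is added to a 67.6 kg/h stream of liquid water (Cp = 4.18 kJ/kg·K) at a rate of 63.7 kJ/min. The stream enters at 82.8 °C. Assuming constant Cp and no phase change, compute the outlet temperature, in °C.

Q = 63.7 kJ/min = 3822 kJ/h
ΔT = Q/(ṁ·Cp) = 3822/(67.6×4.18) = 13.526 K
T_out = 82.8 + 13.526 = 96.326 °C

T_out = 96.3 °C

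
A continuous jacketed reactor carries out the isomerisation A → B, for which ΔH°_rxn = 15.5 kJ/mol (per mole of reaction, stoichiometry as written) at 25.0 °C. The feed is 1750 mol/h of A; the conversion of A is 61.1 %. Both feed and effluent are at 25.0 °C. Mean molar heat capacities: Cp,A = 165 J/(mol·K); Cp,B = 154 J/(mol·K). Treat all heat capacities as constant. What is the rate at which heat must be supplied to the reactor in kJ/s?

Q_in = 4.60 kJ/s

Extent of reaction ξ = 0.611 × 1750 = 1069.2 mol/h
Reaction term: ξ·ΔH°_rxn = 1069.2 × 15.5 = 16573 kJ/h
Q = ΔH = 16573 kJ/h = 4.6037 kW
Heat supplied = 4.6037 kJ/s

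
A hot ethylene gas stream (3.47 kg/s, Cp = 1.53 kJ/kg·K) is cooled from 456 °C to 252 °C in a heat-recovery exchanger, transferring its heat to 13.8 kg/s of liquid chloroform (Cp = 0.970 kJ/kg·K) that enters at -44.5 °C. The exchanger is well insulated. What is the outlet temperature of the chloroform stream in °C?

T_c,out = 36.4 °C

Heat released by hot stream: Q = 3.47 × 1.53 × (456 − 252) = 1083.1 kJ/s
Energy balance on cold side (adiabatic exchanger): Q = ṁ_c·Cp_c·(T_c,out − T_c,in)
T_c,out = -44.5 + 1083.1/(13.8 × 0.970) = 36.41 °C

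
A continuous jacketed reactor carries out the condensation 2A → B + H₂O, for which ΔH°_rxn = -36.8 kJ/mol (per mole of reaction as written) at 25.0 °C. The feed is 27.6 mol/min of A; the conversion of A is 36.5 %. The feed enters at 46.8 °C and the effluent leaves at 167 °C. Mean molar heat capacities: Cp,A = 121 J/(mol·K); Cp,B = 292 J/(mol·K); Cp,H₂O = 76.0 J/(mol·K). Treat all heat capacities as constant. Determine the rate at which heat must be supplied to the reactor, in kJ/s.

Q_in = 5.10 kJ/s

Extent of reaction ξ = 0.365 × 27.6 / 2 = 5.037 mol/min
Reaction term: ξ·ΔH°_rxn = 5.037 × -36.8 = -185.36 kJ/min
Sensible, feed 46.8→25 °C: -72.803 kJ/min
Outlet flows (mol/min): A 17.526, B 5.037, H₂O 5.037
Sensible, products 25→167 °C: 564.35 kJ/min
Q = ΔH = 306.18 kJ/min = 5.103 kW
Heat supplied = 5.103 kJ/s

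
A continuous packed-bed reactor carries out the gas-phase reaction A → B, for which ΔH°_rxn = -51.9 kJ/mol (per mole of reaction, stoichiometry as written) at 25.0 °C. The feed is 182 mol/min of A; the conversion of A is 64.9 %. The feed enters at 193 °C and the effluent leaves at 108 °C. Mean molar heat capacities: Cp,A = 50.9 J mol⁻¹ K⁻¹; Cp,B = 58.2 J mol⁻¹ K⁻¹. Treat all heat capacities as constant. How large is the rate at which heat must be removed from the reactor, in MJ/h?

Extent of reaction ξ = 0.649 × 182 = 118.12 mol/min
Reaction term: ξ·ΔH°_rxn = 118.12 × -51.9 = -6130.3 kJ/min
Sensible, feed 193→25 °C: -1556.3 kJ/min
Outlet flows (mol/min): A 63.882, B 118.12
Sensible, products 25→108 °C: 840.46 kJ/min
Q = ΔH = -6846.2 kJ/min = -114.1 kW
Heat removed = 410.77 MJ/h

Q_out = 411 MJ/h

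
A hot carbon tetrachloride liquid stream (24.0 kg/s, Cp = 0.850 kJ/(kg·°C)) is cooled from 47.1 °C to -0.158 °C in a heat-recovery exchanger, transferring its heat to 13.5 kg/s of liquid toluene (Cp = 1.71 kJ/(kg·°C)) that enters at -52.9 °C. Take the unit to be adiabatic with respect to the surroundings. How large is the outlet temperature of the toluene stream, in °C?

T_c,out = -11.1 °C

Heat released by hot stream: Q = 24.0 × 0.850 × (47.1 − -0.158) = 964.06 kJ/s
Energy balance on cold side (adiabatic exchanger): Q = ṁ_c·Cp_c·(T_c,out − T_c,in)
T_c,out = -52.9 + 964.06/(13.5 × 1.71) = -11.139 °C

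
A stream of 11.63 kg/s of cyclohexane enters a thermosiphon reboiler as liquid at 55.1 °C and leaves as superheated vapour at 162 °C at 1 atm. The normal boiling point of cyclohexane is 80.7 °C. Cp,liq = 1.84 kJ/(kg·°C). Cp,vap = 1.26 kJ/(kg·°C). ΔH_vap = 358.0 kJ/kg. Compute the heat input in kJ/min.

Q = 354000 kJ/min

liquid 55.1→80.7 °C: 47.104 kJ/kg
vaporisation at 80.7 °C: 358 kJ/kg
vapour 80.7→162 °C: 102.44 kJ/kg
Δh = 47.104 + 358 + 102.44 = 507.54 kJ/kg
Q = ṁ·Δh = 11.63 kg/s × 507.54 kJ/kg = 5902.7 kJ/s
|Q| = 5902.7 kW = 354160 kJ/min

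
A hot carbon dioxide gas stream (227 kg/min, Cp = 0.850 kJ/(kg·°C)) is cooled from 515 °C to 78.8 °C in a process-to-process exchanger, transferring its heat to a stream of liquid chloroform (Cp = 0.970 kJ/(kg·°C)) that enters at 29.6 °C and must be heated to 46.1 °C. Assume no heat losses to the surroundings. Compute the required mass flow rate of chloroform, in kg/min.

ṁ_c = 5260 kg/min

Heat released by hot stream: Q = 227 × 0.850 × (515 − 78.8) = 84165 kJ/min
Energy balance on cold side (adiabatic exchanger): Q = ṁ_c·Cp_c·(T_c,out − T_c,in)
ṁ_c = 84165 / [0.970 × (46.1 − 29.6)] = 5258.7 kg/min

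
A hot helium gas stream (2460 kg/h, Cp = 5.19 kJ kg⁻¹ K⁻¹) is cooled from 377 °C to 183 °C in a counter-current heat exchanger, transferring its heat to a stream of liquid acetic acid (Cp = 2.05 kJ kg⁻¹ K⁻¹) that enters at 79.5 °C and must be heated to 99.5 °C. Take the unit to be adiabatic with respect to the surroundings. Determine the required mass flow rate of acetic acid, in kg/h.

Heat released by hot stream: Q = 2460 × 5.19 × (377 − 183) = 2.4769e+06 kJ/h
Energy balance on cold side (adiabatic exchanger): Q = ṁ_c·Cp_c·(T_c,out − T_c,in)
ṁ_c = 2.4769e+06 / [2.05 × (99.5 − 79.5)] = 60412 kg/h

ṁ_c = 60400 kg/h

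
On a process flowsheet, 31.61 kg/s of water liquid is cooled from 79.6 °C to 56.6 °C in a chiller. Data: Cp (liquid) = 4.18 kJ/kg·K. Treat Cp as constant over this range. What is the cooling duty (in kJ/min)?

Q = ṁ·Cp·ΔT = 31.61 × 4.18 × (56.6 − 79.6) = -3039 kJ/s
Cooling duty = 182340 kJ/min

Q_c = 182000 kJ/min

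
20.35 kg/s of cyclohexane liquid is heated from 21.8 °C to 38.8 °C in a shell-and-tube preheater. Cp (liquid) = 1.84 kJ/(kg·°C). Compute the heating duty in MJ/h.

Q = 2290 MJ/h

Q = ṁ·Cp·ΔT = 20.35 × 1.84 × (38.8 − 21.8) = 636.55 kJ/s
Heating duty = 2291.6 MJ/h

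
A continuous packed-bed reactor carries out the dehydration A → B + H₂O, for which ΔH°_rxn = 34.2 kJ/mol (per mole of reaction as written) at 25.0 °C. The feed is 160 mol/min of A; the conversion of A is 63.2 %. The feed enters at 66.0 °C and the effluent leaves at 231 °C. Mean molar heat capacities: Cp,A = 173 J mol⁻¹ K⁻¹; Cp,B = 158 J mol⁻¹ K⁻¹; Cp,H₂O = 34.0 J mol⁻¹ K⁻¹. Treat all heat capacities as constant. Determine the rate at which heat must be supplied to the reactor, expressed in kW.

Q_in = 140 kW

Extent of reaction ξ = 0.632 × 160 = 101.12 mol/min
Reaction term: ξ·ΔH°_rxn = 101.12 × 34.2 = 3458.3 kJ/min
Sensible, feed 66.0→25 °C: -1134.9 kJ/min
Outlet flows (mol/min): A 58.88, B 101.12, H₂O 101.12
Sensible, products 25→231 °C: 6097.9 kJ/min
Q = ΔH = 8421.3 kJ/min = 140.35 kW
Heat supplied = 140.35 kW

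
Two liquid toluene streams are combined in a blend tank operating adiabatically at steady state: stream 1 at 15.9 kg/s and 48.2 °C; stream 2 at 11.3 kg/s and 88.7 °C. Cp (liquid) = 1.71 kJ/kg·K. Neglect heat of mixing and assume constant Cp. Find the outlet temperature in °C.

No heat crosses the boundary, so H_out = H_in.
T_out = Σ ṁᵢCp,ᵢTᵢ / Σ ṁᵢCp,ᵢ
      = 3024.5 / 46.512 = 65.025 °C

T_out = 65.0 °C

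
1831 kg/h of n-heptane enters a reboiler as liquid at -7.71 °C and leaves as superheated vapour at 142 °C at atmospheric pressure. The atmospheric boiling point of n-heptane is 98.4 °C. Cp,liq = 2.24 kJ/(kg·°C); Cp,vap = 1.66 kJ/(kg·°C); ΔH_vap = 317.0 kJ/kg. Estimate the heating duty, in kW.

liquid -7.71→98.4 °C: 237.69 kJ/kg
vaporisation at 98.4 °C: 317 kJ/kg
vapour 98.4→142 °C: 72.376 kJ/kg
Δh = 237.69 + 317 + 72.376 = 627.06 kJ/kg
Q = ṁ·Δh = 1831 kg/h × 627.06 kJ/kg = 1.1482e+06 kJ/h
|Q| = 318.93 kW

Q = 319 kW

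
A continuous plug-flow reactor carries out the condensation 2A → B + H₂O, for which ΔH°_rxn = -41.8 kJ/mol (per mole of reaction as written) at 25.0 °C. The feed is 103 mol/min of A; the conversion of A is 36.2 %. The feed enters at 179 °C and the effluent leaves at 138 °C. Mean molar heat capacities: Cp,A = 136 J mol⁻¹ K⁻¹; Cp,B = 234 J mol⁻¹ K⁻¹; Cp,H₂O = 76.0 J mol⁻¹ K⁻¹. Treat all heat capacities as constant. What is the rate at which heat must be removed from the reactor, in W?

Extent of reaction ξ = 0.362 × 103 / 2 = 18.643 mol/min
Reaction term: ξ·ΔH°_rxn = 18.643 × -41.8 = -779.28 kJ/min
Sensible, feed 179→25 °C: -2157.2 kJ/min
Outlet flows (mol/min): A 65.714, B 18.643, H₂O 18.643
Sensible, products 25→138 °C: 1663 kJ/min
Q = ΔH = -1273.6 kJ/min = -21.226 kW
Heat removed = 21226 W

Q_out = 21200 W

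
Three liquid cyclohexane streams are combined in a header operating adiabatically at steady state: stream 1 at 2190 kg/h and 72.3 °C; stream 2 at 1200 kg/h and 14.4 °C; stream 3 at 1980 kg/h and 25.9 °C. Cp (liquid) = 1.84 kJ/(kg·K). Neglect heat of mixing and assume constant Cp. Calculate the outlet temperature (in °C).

Adiabatic, steady state ⇒ Σ ṁᵢCp,ᵢ(T_out − Tᵢ) = 0
T_out = Σ ṁᵢCp,ᵢTᵢ / Σ ṁᵢCp,ᵢ
      = 417490 / 9880.8 = 42.253 °C

T_out = 42.3 °C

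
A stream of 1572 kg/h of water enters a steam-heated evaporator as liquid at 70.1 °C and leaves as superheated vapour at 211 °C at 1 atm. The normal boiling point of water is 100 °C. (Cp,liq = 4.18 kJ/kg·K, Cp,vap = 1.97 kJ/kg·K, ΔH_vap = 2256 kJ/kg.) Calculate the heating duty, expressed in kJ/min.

Q = 68100 kJ/min

liquid 70.1→100 °C: 124.98 kJ/kg
vaporisation at 100 °C: 2256 kJ/kg
vapour 100→211 °C: 218.67 kJ/kg
Δh = 124.98 + 2256 + 218.67 = 2599.7 kJ/kg
Q = ṁ·Δh = 1572 kg/h × 2599.7 kJ/kg = 4.0867e+06 kJ/h
|Q| = 1135.2 kW = 68111 kJ/min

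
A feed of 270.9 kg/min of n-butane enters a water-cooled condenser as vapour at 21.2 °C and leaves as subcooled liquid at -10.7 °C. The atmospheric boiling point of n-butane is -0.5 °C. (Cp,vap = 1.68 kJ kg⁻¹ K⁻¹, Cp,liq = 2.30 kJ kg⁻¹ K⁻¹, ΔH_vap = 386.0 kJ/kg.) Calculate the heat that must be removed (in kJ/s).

Q_c = 2010 kJ/s

vapour 21.2→-0.5 °C: -36.456 kJ/kg
condensation at -0.5 °C: -386 kJ/kg
liquid -0.5→-10.7 °C: -23.46 kJ/kg
Δh = -36.456 + -386 + -23.46 = -445.92 kJ/kg
Q = ṁ·Δh = 270.9 kg/min × -445.92 kJ/kg = -120800 kJ/min
|Q| = 2013.3 kW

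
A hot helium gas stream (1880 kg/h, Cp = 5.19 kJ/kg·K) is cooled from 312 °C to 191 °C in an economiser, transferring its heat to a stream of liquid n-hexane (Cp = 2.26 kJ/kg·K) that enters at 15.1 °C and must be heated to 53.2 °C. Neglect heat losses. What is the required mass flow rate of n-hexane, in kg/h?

ṁ_c = 13700 kg/h

Heat released by hot stream: Q = 1880 × 5.19 × (312 − 191) = 1.1806e+06 kJ/h
Energy balance on cold side (adiabatic exchanger): Q = ṁ_c·Cp_c·(T_c,out − T_c,in)
ṁ_c = 1.1806e+06 / [2.26 × (53.2 − 15.1)] = 13711 kg/h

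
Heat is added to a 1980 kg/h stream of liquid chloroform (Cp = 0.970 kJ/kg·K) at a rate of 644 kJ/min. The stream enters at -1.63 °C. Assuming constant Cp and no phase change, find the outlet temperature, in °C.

Q = 644 kJ/min = 38640 kJ/h
ΔT = Q/(ṁ·Cp) = 38640/(1980×0.970) = 20.119 K
T_out = -1.63 + 20.119 = 18.489 °C

T_out = 18.5 °C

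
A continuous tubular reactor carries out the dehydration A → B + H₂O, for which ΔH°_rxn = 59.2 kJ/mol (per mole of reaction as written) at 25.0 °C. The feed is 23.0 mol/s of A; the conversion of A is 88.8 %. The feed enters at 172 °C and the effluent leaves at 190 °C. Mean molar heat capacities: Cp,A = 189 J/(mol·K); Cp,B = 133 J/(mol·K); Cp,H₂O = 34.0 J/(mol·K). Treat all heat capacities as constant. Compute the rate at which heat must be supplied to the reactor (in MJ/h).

Q_in = 4370 MJ/h

Extent of reaction ξ = 0.888 × 23.0 = 20.424 mol/s
Reaction term: ξ·ΔH°_rxn = 20.424 × 59.2 = 1209.1 kJ/s
Sensible, feed 172→25 °C: -639.01 kJ/s
Outlet flows (mol/s): A 2.576, B 20.424, H₂O 20.424
Sensible, products 25→190 °C: 643.12 kJ/s
Q = ΔH = 1213.2 kJ/s = 1213.2 kW
Heat supplied = 4367.5 MJ/h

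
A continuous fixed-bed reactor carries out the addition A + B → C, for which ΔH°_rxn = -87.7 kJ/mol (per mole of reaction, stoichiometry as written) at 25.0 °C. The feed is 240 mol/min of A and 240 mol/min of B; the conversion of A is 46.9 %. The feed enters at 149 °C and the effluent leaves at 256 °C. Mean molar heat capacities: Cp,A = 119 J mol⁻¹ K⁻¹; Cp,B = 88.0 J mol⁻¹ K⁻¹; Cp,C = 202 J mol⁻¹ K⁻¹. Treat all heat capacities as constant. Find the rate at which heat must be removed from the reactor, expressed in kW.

Q_out = 78.1 kW

Extent of reaction ξ = 0.469 × 240 = 112.56 mol/min
Reaction term: ξ·ΔH°_rxn = 112.56 × -87.7 = -9871.5 kJ/min
Sensible, feed 149→25 °C: -6160.3 kJ/min
Outlet flows (mol/min): A 127.44, B 127.44, C 112.56
Sensible, products 25→256 °C: 11346 kJ/min
Q = ΔH = -4685.8 kJ/min = -78.096 kW
Heat removed = 78.096 kW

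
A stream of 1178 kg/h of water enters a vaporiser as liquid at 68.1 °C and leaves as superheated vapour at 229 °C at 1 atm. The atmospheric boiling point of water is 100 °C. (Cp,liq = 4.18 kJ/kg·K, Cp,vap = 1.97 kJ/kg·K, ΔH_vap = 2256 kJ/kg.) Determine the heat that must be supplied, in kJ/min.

liquid 68.1→100 °C: 133.34 kJ/kg
vaporisation at 100 °C: 2256 kJ/kg
vapour 100→229 °C: 254.13 kJ/kg
Δh = 133.34 + 2256 + 254.13 = 2643.5 kJ/kg
Q = ṁ·Δh = 1178 kg/h × 2643.5 kJ/kg = 3.114e+06 kJ/h
|Q| = 865 kW = 51900 kJ/min

Q = 51900 kJ/min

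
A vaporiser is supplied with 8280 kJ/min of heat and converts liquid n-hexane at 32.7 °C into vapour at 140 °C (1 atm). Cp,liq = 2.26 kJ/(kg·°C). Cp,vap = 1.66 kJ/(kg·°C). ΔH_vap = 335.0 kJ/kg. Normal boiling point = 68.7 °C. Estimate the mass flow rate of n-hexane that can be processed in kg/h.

Δh = 2.26×(68.7−32.7) + 335.0 + 1.66×(140−68.7) = 534.72 kJ/kg
Q = 8280 kJ/min = 138 kJ/s = 496800 kJ/h
ṁ = Q/Δh = 496800 / 534.72 = 929.09 kg/h

ṁ = 929 kg/h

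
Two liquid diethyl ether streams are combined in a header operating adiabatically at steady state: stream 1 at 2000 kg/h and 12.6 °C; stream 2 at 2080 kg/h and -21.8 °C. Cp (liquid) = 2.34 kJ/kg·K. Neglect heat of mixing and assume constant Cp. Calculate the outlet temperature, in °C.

Energy balance with Q = 0: Σ ṁᵢCp,ᵢ(T_out − Tᵢ) = 0
T_out = Σ ṁᵢCp,ᵢTᵢ / Σ ṁᵢCp,ᵢ
      = -47137 / 9547.2 = -4.9373 °C

T_out = -4.94 °C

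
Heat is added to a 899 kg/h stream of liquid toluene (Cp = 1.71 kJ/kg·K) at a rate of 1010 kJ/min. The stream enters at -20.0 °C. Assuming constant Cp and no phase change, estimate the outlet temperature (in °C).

Q = 1010 kJ/min = 60600 kJ/h
ΔT = Q/(ṁ·Cp) = 60600/(899×1.71) = 39.42 K
T_out = -20.0 + 39.42 = 19.42 °C

T_out = 19.4 °C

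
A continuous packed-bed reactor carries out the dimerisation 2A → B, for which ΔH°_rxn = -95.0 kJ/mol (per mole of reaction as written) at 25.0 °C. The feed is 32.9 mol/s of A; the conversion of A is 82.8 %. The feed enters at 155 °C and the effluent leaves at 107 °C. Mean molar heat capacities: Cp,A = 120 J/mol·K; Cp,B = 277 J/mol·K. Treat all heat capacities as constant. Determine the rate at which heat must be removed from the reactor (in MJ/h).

Extent of reaction ξ = 0.828 × 32.9 / 2 = 13.621 mol/s
Reaction term: ξ·ΔH°_rxn = 13.621 × -95.0 = -1294 kJ/s
Sensible, feed 155→25 °C: -513.24 kJ/s
Outlet flows (mol/s): A 5.6588, B 13.621
Sensible, products 25→107 °C: 365.06 kJ/s
Q = ΔH = -1442.1 kJ/s = -1442.1 kW
Heat removed = 5191.7 MJ/h

Q_out = 5190 MJ/h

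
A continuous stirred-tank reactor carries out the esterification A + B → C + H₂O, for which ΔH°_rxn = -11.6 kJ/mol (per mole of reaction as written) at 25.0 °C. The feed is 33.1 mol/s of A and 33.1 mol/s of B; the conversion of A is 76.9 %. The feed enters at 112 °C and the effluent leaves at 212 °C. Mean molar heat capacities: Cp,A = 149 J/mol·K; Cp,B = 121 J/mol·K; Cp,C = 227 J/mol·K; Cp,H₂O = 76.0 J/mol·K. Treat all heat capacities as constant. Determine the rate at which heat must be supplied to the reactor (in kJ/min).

Q_in = 45300 kJ/min

Extent of reaction ξ = 0.769 × 33.1 = 25.454 mol/s
Reaction term: ξ·ΔH°_rxn = 25.454 × -11.6 = -295.27 kJ/s
Sensible, feed 112→25 °C: -777.52 kJ/s
Outlet flows (mol/s): A 7.6461, B 7.6461, C 25.454, H₂O 25.454
Sensible, products 25→212 °C: 1828.3 kJ/s
Q = ΔH = 755.51 kJ/s = 755.51 kW
Heat supplied = 45331 kJ/min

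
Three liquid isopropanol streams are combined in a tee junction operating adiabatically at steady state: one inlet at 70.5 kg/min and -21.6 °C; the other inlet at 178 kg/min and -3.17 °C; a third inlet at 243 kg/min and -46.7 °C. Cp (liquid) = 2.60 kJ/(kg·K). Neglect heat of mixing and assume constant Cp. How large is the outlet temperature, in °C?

T_out = -27.3 °C

No heat crosses the boundary, so H_out = H_in.
T_out = Σ ṁᵢCp,ᵢTᵢ / Σ ṁᵢCp,ᵢ
      = -34931 / 1277.9 = -27.335 °C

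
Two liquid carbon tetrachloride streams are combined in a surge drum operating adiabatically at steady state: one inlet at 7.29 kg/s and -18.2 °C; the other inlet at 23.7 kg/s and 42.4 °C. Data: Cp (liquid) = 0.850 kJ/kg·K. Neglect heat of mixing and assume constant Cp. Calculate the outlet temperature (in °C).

No heat crosses the boundary, so H_out = H_in.
Σ ṁᵢCp,ᵢTᵢ = 7.29×0.850×-18.2 + 23.7×0.850×42.4 = 741.37
Σ ṁᵢCp,ᵢ = 7.29×0.850 + 23.7×0.850 = 26.341
T_out = 741.37 / 26.341 = 28.145 °C

T_out = 28.1 °C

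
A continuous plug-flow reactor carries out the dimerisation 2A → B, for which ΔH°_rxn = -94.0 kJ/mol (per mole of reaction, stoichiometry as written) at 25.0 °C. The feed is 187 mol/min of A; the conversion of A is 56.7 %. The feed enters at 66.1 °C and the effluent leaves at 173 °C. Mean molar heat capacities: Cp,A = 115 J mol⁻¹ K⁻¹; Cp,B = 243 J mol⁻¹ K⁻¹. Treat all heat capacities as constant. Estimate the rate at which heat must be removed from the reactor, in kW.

Q_out = 43.0 kW

Extent of reaction ξ = 0.567 × 187 / 2 = 53.014 mol/min
Reaction term: ξ·ΔH°_rxn = 53.014 × -94.0 = -4983.4 kJ/min
Sensible, feed 66.1→25 °C: -883.86 kJ/min
Outlet flows (mol/min): A 80.971, B 53.014
Sensible, products 25→173 °C: 3284.7 kJ/min
Q = ΔH = -2582.5 kJ/min = -43.041 kW
Heat removed = 43.041 kW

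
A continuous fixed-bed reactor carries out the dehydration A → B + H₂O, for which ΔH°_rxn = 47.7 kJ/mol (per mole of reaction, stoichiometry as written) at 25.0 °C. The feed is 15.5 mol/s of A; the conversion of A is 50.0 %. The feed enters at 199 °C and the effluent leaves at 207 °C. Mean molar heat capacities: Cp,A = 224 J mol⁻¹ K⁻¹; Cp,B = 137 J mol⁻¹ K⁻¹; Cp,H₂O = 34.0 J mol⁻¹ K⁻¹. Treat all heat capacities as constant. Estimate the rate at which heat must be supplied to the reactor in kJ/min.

Q_in = 19400 kJ/min

Extent of reaction ξ = 0.500 × 15.5 = 7.75 mol/s
Reaction term: ξ·ΔH°_rxn = 7.75 × 47.7 = 369.68 kJ/s
Sensible, feed 199→25 °C: -604.13 kJ/s
Outlet flows (mol/s): A 7.75, B 7.75, H₂O 7.75
Sensible, products 25→207 °C: 557.15 kJ/s
Q = ΔH = 322.69 kJ/s = 322.69 kW
Heat supplied = 19362 kJ/min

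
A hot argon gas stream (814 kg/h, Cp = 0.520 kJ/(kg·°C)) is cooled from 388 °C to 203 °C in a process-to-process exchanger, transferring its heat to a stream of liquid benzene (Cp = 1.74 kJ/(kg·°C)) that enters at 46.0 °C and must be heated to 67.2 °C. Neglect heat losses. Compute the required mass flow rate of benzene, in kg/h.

Heat released by hot stream: Q = 814 × 0.520 × (388 − 203) = 78307 kJ/h
Energy balance on cold side (adiabatic exchanger): Q = ṁ_c·Cp_c·(T_c,out − T_c,in)
ṁ_c = 78307 / [1.74 × (67.2 − 46.0)] = 2122.8 kg/h

ṁ_c = 2120 kg/h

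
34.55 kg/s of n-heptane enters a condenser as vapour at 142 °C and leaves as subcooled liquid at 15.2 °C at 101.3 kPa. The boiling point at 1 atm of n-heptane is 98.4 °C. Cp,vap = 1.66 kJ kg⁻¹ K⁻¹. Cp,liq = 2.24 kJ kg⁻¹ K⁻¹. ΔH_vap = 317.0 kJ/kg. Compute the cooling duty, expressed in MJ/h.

Q_c = 71600 MJ/h

vapour 142→98.4 °C: -72.376 kJ/kg
condensation at 98.4 °C: -317 kJ/kg
liquid 98.4→15.2 °C: -186.37 kJ/kg
Δh = -72.376 + -317 + -186.37 = -575.74 kJ/kg
Q = ṁ·Δh = 34.55 kg/s × -575.74 kJ/kg = -19892 kJ/s
|Q| = 19892 kW = 71611 MJ/h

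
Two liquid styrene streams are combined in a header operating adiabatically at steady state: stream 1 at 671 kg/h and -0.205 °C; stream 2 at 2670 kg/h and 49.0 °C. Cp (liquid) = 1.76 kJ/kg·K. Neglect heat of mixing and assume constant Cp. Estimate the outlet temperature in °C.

T_out = 39.1 °C

Energy balance with Q = 0: Σ ṁᵢCp,ᵢ(T_out − Tᵢ) = 0
Σ ṁᵢCp,ᵢTᵢ = 671×1.76×-0.205 + 2670×1.76×49.0 = 230020
Σ ṁᵢCp,ᵢ = 671×1.76 + 2670×1.76 = 5880.2
T_out = 230020 / 5880.2 = 39.118 °C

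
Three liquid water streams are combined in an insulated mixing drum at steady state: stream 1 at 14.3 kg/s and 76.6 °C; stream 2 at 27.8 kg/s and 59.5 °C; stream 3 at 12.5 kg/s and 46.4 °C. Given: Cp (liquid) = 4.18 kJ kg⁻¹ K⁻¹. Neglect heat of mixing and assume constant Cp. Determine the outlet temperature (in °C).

T_out = 61.0 °C

No heat crosses the boundary, so H_out = H_in.
Σ ṁᵢCp,ᵢTᵢ = 14.3×4.18×76.6 + 27.8×4.18×59.5 + 12.5×4.18×46.4 = 13917
Σ ṁᵢCp,ᵢ = 14.3×4.18 + 27.8×4.18 + 12.5×4.18 = 228.23
T_out = 13917 / 228.23 = 60.979 °C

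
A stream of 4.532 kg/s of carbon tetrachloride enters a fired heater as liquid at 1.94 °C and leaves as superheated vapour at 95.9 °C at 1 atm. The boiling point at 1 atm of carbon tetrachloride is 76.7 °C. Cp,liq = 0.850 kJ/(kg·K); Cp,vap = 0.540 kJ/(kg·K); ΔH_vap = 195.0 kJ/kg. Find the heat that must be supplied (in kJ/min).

Q = 73100 kJ/min

liquid 1.94→76.7 °C: 63.546 kJ/kg
vaporisation at 76.7 °C: 195 kJ/kg
vapour 76.7→95.9 °C: 10.368 kJ/kg
Δh = 63.546 + 195 + 10.368 = 268.91 kJ/kg
Q = ṁ·Δh = 4.532 kg/s × 268.91 kJ/kg = 1218.7 kJ/s
|Q| = 1218.7 kW = 73123 kJ/min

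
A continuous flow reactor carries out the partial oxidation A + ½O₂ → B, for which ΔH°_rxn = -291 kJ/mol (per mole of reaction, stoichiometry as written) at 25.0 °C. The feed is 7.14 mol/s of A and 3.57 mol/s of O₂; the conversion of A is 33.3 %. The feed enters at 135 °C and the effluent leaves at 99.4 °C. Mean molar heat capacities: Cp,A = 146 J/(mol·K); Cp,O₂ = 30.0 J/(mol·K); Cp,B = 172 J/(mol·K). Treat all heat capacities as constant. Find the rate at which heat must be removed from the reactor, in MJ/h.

Extent of reaction ξ = 0.333 × 7.14 = 2.3776 mol/s
Reaction term: ξ·ΔH°_rxn = 2.3776 × -291 = -691.89 kJ/s
Sensible, feed 135→25 °C: -126.45 kJ/s
Outlet flows (mol/s): A 4.7624, O₂ 2.3812, B 2.3776
Sensible, products 25→99.4 °C: 87.472 kJ/s
Q = ΔH = -730.87 kJ/s = -730.87 kW
Heat removed = 2631.1 MJ/h

Q_out = 2630 MJ/h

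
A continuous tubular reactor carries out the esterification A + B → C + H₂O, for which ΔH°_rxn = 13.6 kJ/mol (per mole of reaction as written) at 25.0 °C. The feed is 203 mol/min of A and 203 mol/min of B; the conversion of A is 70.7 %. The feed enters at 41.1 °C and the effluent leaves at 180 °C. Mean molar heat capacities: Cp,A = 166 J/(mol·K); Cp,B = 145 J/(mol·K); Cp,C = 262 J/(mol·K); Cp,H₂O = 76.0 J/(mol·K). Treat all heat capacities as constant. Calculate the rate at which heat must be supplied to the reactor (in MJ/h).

Q_in = 679 MJ/h

Extent of reaction ξ = 0.707 × 203 = 143.52 mol/min
Reaction term: ξ·ΔH°_rxn = 143.52 × 13.6 = 1951.9 kJ/min
Sensible, feed 41.1→25 °C: -1016.4 kJ/min
Outlet flows (mol/min): A 59.479, B 59.479, C 143.52, H₂O 143.52
Sensible, products 25→180 °C: 10386 kJ/min
Q = ΔH = 11322 kJ/min = 188.69 kW
Heat supplied = 679.3 MJ/h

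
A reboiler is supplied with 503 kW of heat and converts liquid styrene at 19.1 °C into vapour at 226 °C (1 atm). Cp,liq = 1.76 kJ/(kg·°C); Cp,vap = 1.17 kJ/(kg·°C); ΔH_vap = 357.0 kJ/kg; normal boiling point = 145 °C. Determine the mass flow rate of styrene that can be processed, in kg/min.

Δh = 1.76×(145−19.1) + 357.0 + 1.17×(226−145) = 673.35 kJ/kg
Q = 503 kW = 503 kJ/s = 30180 kJ/min
ṁ = Q/Δh = 30180 / 673.35 = 44.82 kg/min

ṁ = 44.8 kg/min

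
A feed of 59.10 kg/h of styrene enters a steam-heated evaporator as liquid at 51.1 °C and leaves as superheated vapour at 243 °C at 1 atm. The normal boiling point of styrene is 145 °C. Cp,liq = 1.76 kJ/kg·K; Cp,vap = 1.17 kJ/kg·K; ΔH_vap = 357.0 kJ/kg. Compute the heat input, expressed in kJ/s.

Q = 10.5 kJ/s

liquid 51.1→145 °C: 165.26 kJ/kg
vaporisation at 145 °C: 357 kJ/kg
vapour 145→243 °C: 114.66 kJ/kg
Δh = 165.26 + 357 + 114.66 = 636.92 kJ/kg
Q = ṁ·Δh = 59.10 kg/h × 636.92 kJ/kg = 37642 kJ/h
|Q| = 10.456 kW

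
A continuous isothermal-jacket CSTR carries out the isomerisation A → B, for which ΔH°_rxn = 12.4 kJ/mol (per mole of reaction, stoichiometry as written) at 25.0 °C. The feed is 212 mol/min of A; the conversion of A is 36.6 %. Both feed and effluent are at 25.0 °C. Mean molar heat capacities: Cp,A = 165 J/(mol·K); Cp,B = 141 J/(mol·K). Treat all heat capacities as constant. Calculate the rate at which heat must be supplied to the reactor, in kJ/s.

Q_in = 16.0 kJ/s

Extent of reaction ξ = 0.366 × 212 = 77.592 mol/min
Reaction term: ξ·ΔH°_rxn = 77.592 × 12.4 = 962.14 kJ/min
Q = ΔH = 962.14 kJ/min = 16.036 kW
Heat supplied = 16.036 kJ/s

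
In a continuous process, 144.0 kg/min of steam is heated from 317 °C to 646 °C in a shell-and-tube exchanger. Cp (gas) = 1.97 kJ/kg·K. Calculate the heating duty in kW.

Q = 1560 kW

Q = ṁ·Cp·ΔT = 144.0 × 1.97 × (646 − 317) = 93331 kJ/min
Converting: 93331 / 60 s = 1555.5 kW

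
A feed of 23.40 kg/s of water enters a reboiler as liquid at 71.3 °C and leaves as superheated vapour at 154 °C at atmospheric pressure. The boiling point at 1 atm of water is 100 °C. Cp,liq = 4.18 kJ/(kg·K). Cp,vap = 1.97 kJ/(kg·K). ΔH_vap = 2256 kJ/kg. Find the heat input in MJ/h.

Q = 209000 MJ/h

liquid 71.3→100 °C: 119.97 kJ/kg
vaporisation at 100 °C: 2256 kJ/kg
vapour 100→154 °C: 106.38 kJ/kg
Δh = 119.97 + 2256 + 106.38 = 2482.3 kJ/kg
Q = ṁ·Δh = 23.40 kg/s × 2482.3 kJ/kg = 58087 kJ/s
|Q| = 58087 kW = 209110 MJ/h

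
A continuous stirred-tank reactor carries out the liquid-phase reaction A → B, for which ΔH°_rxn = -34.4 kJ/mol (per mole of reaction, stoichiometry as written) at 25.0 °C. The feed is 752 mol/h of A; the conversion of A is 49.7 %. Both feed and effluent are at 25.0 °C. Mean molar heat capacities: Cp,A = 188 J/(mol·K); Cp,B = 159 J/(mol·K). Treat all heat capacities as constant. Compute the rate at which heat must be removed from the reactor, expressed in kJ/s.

Q_out = 3.57 kJ/s

Extent of reaction ξ = 0.497 × 752 = 373.74 mol/h
Reaction term: ξ·ΔH°_rxn = 373.74 × -34.4 = -12857 kJ/h
Q = ΔH = -12857 kJ/h = -3.5713 kW
Heat removed = 3.5713 kJ/s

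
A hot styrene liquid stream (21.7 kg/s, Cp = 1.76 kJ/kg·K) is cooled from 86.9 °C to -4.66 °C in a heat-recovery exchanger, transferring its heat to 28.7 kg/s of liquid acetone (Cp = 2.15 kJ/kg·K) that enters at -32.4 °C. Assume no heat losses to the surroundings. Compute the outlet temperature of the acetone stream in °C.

T_c,out = 24.3 °C

Heat released by hot stream: Q = 21.7 × 1.76 × (86.9 − -4.66) = 3496.9 kJ/s
Energy balance on cold side (adiabatic exchanger): Q = ṁ_c·Cp_c·(T_c,out − T_c,in)
T_c,out = -32.4 + 3496.9/(28.7 × 2.15) = 24.271 °C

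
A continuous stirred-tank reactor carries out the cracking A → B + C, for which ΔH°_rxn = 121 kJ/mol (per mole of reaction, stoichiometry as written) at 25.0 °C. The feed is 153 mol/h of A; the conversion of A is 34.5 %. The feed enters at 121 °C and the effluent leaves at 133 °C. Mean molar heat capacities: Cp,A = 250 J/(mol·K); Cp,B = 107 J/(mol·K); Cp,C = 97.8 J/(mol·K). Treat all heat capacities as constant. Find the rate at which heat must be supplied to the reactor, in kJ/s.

Q_in = 1.83 kJ/s

Extent of reaction ξ = 0.345 × 153 = 52.785 mol/h
Reaction term: ξ·ΔH°_rxn = 52.785 × 121 = 6387 kJ/h
Sensible, feed 121→25 °C: -3672 kJ/h
Outlet flows (mol/h): A 100.22, B 52.785, C 52.785
Sensible, products 25→133 °C: 3873.3 kJ/h
Q = ΔH = 6588.3 kJ/h = 1.8301 kW
Heat supplied = 1.8301 kJ/s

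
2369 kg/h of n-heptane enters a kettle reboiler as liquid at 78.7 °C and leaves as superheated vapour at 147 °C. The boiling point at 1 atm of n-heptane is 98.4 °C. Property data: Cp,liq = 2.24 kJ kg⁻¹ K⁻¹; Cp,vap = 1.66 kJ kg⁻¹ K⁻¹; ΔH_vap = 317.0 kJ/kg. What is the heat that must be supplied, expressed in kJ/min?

Q = 17400 kJ/min

liquid 78.7→98.4 °C: 44.128 kJ/kg
vaporisation at 98.4 °C: 317 kJ/kg
vapour 98.4→147 °C: 80.676 kJ/kg
Δh = 44.128 + 317 + 80.676 = 441.8 kJ/kg
Q = ṁ·Δh = 2369 kg/h × 441.8 kJ/kg = 1.0466e+06 kJ/h
|Q| = 290.73 kW = 17444 kJ/min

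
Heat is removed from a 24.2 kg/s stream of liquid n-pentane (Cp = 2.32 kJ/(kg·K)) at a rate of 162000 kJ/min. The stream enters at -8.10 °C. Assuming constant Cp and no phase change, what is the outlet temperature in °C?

Q = 162000 kJ/min = 2700 kJ/s
ΔT = Q/(ṁ·Cp) = 2700/(24.2×2.32) = 48.091 K
T_out = -8.10 − 48.091 = -56.191 °C

T_out = -56.2 °C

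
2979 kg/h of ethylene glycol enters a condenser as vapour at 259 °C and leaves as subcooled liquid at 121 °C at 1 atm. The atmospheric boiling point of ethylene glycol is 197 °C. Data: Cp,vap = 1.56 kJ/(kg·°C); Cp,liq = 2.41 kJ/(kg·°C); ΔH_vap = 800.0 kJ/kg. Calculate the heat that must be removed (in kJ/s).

Q_c = 894 kJ/s

vapour 259→197 °C: -96.72 kJ/kg
condensation at 197 °C: -800 kJ/kg
liquid 197→121 °C: -183.16 kJ/kg
Δh = -96.72 + -800 + -183.16 = -1079.9 kJ/kg
Q = ṁ·Δh = 2979 kg/h × -1079.9 kJ/kg = -3.217e+06 kJ/h
|Q| = 893.6 kW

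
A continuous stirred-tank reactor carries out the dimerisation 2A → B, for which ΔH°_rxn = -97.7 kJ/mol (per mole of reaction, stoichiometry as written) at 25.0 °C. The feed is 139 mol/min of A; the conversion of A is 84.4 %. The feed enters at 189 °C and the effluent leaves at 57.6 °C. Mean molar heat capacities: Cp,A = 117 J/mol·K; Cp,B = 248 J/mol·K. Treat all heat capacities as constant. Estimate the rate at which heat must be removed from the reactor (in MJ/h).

Q_out = 470 MJ/h

Extent of reaction ξ = 0.844 × 139 / 2 = 58.658 mol/min
Reaction term: ξ·ΔH°_rxn = 58.658 × -97.7 = -5730.9 kJ/min
Sensible, feed 189→25 °C: -2667.1 kJ/min
Outlet flows (mol/min): A 21.684, B 58.658
Sensible, products 25→57.6 °C: 556.95 kJ/min
Q = ΔH = -7841.1 kJ/min = -130.68 kW
Heat removed = 470.46 MJ/h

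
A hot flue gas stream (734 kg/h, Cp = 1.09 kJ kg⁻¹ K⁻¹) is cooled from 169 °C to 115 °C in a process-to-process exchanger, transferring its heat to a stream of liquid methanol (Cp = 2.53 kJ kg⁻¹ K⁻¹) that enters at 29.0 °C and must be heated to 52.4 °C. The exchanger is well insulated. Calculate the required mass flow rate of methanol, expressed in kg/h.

ṁ_c = 730 kg/h

Heat released by hot stream: Q = 734 × 1.09 × (169 − 115) = 43203 kJ/h
Energy balance on cold side (adiabatic exchanger): Q = ṁ_c·Cp_c·(T_c,out − T_c,in)
ṁ_c = 43203 / [2.53 × (52.4 − 29.0)] = 729.76 kg/h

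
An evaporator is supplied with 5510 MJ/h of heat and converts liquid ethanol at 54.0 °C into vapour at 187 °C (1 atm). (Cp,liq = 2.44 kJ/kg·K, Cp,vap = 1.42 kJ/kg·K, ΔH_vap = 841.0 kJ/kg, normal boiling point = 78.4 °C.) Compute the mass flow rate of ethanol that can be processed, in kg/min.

Δh = 2.44×(78.4−54.0) + 841.0 + 1.42×(187−78.4) = 1054.7 kJ/kg
Q = 5510 MJ/h = 1530.6 kJ/s = 91833 kJ/min
ṁ = Q/Δh = 91833 / 1054.7 = 87.067 kg/min

ṁ = 87.1 kg/min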